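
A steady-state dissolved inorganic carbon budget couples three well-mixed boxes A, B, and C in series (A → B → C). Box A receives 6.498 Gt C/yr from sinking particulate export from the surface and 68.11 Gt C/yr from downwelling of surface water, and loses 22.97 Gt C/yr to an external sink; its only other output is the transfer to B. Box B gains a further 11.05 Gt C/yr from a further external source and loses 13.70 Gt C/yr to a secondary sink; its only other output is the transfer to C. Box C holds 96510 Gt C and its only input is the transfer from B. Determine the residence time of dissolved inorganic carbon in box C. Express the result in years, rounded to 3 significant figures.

1970 yr

Box A: F(A→B) = (6.498 + 68.11) − 22.97 = 51.638 Gt C/yr.
Box B: F(B→C) = (51.638 + 11.05) − 13.70 = 48.988 Gt C/yr.
Box C throughput = its input = 48.988 Gt C/yr; τ = 96510 / 48.988 = 1970 yr.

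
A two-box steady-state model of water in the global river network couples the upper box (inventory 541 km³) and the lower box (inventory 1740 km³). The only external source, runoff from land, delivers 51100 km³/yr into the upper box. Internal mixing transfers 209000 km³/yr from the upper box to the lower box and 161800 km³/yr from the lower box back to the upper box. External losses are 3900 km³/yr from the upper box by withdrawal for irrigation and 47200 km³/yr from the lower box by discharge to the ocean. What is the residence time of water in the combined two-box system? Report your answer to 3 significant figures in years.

For the system as a whole, the A↔B exchange is internal and contributes nothing to the throughput; only the external sinks remove mass.
M_total = 541 + 1740 = 2281.0 km³.
ΣF_external_out = 3900 + 47200 = 51100 km³/yr.
τ = M_total / ΣF_ext = 2281.0 / 51100 = 0.04464 yr.

0.0446 yr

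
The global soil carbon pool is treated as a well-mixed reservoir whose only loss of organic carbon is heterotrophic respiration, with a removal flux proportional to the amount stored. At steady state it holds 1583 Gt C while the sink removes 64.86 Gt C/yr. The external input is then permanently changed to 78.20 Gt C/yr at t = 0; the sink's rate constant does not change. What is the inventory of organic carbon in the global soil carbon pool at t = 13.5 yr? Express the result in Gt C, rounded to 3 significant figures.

Residence time τ = M₀/F₀ = 24.41 yr. The eventual steady state is M_∞ = M₀·(F₁/F₀) = 1583 × 78.20/64.86 = 1908.6 Gt C.
The anomaly ΔM(t) = M(t) − M_∞ decays as ΔM₀·e^(−t/τ) with ΔM₀ = 1583 − 1908.6 = −325.6 Gt C.
At t = 13.5 yr, e^(−t/τ) = e^(−0.5531) = 0.5751, so ΔM = −187.3 Gt C and M = 1908.6 − 187.3 = 1721.3 Gt C.

1720 Gt C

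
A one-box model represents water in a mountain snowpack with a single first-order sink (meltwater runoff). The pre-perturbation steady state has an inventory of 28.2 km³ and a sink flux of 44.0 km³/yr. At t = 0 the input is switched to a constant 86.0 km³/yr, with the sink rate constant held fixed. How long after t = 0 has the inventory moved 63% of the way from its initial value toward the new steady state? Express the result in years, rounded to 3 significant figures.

τ = M₀/F₀ = 28.2/44.0 = 0.6409 yr.
The remaining gap fraction is e^(−t/τ); 63% covered ⇒ e^(−t/τ) = 0.370.
t = −τ ln(0.370) = 0.6409 × 0.9943 = 0.6372 yr.

0.637 yr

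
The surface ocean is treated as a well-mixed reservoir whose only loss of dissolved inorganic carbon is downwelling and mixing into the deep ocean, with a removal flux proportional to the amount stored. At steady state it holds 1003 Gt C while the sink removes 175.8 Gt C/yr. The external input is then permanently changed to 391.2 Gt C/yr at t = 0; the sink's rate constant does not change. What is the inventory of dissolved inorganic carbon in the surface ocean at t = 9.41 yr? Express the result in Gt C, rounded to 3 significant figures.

2000 Gt C

Residence time τ = M₀/F₀ = 5.705 yr. The eventual steady state is M_∞ = M₀·(F₁/F₀) = 1003 × 391.2/175.8 = 2231.9 Gt C.
The anomaly ΔM(t) = M(t) − M_∞ decays as ΔM₀·e^(−t/τ) with ΔM₀ = 1003 − 2231.9 = −1229 Gt C.
At t = 9.41 yr, e^(−t/τ) = e^(−1.649) = 0.1922, so ΔM = −236.2 Gt C and M = 2231.9 − 236.2 = 1995.8 Gt C.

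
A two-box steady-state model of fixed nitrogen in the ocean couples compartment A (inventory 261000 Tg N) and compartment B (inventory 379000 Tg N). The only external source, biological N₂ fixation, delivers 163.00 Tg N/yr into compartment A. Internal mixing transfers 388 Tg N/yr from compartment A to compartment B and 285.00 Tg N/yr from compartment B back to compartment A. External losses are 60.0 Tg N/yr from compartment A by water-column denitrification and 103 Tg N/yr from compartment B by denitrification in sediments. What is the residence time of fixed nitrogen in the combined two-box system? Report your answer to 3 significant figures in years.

Treat the two boxes together as one reservoir: the mixing fluxes between them are internal recycling, so τ = ΣM / Σ(external losses).
M_total = 261000 + 379000 = 640000 Tg N.
ΣF_external_out = 60.0 + 103 = 163.00 Tg N/yr.
τ = M_total / ΣF_ext = 640000 / 163.00 = 3926 yr.

3930 yr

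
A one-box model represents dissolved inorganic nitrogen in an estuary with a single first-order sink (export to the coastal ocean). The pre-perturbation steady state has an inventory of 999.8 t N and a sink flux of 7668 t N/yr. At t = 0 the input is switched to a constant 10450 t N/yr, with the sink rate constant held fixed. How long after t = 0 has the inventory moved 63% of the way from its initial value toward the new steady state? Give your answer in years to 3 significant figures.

τ = M₀/F₀ = 999.8/7668 = 0.1304 yr.
The remaining gap fraction is e^(−t/τ); 63% covered ⇒ e^(−t/τ) = 0.370.
t = −τ ln(0.370) = 0.1304 × 0.9943 = 0.1296 yr.

0.130 yr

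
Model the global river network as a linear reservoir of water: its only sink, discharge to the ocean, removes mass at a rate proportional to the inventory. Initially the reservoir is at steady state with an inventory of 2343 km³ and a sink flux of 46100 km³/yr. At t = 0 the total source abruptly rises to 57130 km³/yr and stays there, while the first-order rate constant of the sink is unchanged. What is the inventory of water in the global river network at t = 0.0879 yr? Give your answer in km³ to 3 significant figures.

2800 km³

Residence time τ = M₀/F₀ = 0.05082 yr. The eventual steady state is M_∞ = M₀·(F₁/F₀) = 2343 × 57130/46100 = 2903.6 km³.
The anomaly ΔM(t) = M(t) − M_∞ decays as ΔM₀·e^(−t/τ) with ΔM₀ = 2343 − 2903.6 = −560.6 km³.
At t = 0.0879 yr, e^(−t/τ) = e^(−1.729) = 0.1774, so ΔM = −99.44 km³ and M = 2903.6 − 99.44 = 2804.2 km³.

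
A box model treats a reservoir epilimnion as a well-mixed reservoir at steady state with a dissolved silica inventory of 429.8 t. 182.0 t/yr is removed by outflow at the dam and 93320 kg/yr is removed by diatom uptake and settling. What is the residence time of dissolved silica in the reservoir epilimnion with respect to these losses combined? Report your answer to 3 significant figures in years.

1.56 yr

Convert the diatom uptake and settling flux: 93320 kg/yr = 93.32 t/yr.
Total removal = 182.0 + 93.32 = 275.32 t/yr.
τ = M / ΣF_out = 429.8 / 275.32 = 1.561 yr.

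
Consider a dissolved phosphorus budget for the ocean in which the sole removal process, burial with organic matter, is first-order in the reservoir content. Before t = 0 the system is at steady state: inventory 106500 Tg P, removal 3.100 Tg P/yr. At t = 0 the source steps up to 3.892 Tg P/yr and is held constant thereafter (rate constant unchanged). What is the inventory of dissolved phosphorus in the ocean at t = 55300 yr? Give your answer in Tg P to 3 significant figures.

Residence time τ = M₀/F₀ = 34350 yr. The eventual steady state is M_∞ = M₀·(F₁/F₀) = 106500 × 3.892/3.100 = 133710 Tg P.
The anomaly ΔM(t) = M(t) − M_∞ decays as ΔM₀·e^(−t/τ) with ΔM₀ = 106500 − 133710 = −27210 Tg P.
At t = 55300 yr, e^(−t/τ) = e^(−1.610) = 0.2000, so ΔM = −5441 Tg P and M = 133710 − 5441 = 128270 Tg P.

128000 Tg P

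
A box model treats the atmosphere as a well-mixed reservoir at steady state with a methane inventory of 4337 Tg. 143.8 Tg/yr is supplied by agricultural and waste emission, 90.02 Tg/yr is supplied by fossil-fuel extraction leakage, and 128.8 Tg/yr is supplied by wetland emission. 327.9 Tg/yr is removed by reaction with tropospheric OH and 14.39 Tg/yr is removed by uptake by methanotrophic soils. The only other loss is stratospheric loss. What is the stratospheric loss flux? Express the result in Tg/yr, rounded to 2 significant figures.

At steady state ΣF_in = ΣF_out.
ΣF_in = 143.8 + 90.02 + 128.8 = 362.62 Tg/yr.
Stratospheric loss flux = ΣF_in − (327.9 + 14.39) = 362.62 − 342.3 = 20.33 Tg/yr.

20 Tg/yr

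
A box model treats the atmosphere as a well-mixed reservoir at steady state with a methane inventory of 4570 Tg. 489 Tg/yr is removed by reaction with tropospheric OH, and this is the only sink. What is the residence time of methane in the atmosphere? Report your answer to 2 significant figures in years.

9.3 yr

τ = M / F = 4570 / 489 = 9.346 yr.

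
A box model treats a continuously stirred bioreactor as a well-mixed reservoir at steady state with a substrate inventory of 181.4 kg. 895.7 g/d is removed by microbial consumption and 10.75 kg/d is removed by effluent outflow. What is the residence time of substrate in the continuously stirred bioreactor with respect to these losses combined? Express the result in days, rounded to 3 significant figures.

15.6 d

Convert the microbial consumption flux: 895.7 g/d = 0.8957 kg/d.
Total removal = 0.8957 + 10.75 = 11.646 kg/d.
τ = M / ΣF_out = 181.4 / 11.646 = 15.58 d.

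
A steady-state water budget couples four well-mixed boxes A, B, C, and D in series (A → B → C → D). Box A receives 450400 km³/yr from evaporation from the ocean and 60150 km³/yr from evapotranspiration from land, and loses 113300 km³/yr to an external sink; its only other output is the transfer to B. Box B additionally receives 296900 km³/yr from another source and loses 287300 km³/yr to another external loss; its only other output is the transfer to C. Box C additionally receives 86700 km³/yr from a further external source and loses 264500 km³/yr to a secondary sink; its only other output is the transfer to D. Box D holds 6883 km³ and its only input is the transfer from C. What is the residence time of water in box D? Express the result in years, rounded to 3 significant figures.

Box A: F(A→B) = (450400 + 60150) − 113300 = 397250 km³/yr.
Box B: F(B→C) = (397250 + 296900) − 287300 = 406850 km³/yr.
Box C: F(C→D) = (406850 + 86700) − 264500 = 229050 km³/yr.
Box D throughput = its input = 229050 km³/yr; τ = 6883 / 229050 = 0.03005 yr.

0.0301 yr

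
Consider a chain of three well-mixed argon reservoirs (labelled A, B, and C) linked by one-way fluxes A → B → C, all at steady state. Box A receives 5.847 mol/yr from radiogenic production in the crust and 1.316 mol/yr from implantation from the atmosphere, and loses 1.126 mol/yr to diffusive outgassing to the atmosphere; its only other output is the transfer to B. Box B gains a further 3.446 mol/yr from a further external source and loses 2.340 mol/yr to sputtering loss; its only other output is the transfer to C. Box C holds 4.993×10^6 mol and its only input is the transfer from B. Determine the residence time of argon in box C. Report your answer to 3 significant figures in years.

Box A: F(A→B) = (5.847 + 1.316) − 1.126 = 6.0370 mol/yr.
Box B: F(B→C) = (6.0370 + 3.446) − 2.340 = 7.1430 mol/yr.
Box C throughput = its input = 7.1430 mol/yr; τ = 4.993×10^6 / 7.1430 = 699000 yr.

699000 yr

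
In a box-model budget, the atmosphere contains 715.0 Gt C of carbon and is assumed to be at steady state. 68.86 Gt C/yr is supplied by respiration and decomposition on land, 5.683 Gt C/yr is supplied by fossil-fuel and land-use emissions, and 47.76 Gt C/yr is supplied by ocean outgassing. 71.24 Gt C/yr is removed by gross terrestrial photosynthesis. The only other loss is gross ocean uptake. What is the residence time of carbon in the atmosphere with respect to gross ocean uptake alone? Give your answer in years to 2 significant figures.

14 yr

At steady state ΣF_in = ΣF_out.
ΣF_in = 68.86 + 5.683 + 47.76 = 122.30 Gt C/yr.
Gross ocean uptake flux = ΣF_in − (71.24) = 122.30 − 71.24 = 51.06 Gt C/yr.
τ = M / F = 715.0 / 51.06 = 14.00 yr.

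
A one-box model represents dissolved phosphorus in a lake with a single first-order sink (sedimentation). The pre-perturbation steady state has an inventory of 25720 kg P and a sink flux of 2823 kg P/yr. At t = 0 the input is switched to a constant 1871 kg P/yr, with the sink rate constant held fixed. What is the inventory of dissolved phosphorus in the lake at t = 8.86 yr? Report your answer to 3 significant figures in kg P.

20300 kg P

Residence time τ = M₀/F₀ = 9.111 yr. The eventual steady state is M_∞ = M₀·(F₁/F₀) = 25720 × 1871/2823 = 17046 kg P.
The anomaly ΔM(t) = M(t) − M_∞ decays as ΔM₀·e^(−t/τ) with ΔM₀ = 25720 − 17046 = 8674 kg P.
At t = 8.86 yr, e^(−t/τ) = e^(−0.9725) = 0.3782, so ΔM = 3280 kg P and M = 17046 + 3280 = 20326 kg P.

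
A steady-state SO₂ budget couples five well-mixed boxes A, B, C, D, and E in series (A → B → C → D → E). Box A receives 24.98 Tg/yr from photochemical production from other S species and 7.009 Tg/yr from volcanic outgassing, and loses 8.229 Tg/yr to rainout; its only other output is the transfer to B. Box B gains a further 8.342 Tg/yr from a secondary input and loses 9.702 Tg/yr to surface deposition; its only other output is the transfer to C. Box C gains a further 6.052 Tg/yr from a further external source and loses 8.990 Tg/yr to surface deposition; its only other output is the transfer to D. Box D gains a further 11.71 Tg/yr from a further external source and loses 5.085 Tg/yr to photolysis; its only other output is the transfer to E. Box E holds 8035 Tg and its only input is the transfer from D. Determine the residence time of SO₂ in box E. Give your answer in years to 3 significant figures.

Box A: F(A→B) = (24.98 + 7.009) − 8.229 = 23.760 Tg/yr.
Box B: F(B→C) = (23.760 + 8.342) − 9.702 = 22.400 Tg/yr.
Box C: F(C→D) = (22.400 + 6.052) − 8.990 = 19.462 Tg/yr.
Box D: F(D→E) = (19.462 + 11.71) − 5.085 = 26.087 Tg/yr.
Box E throughput = its input = 26.087 Tg/yr; τ = 8035 / 26.087 = 308.0 yr.

308 yr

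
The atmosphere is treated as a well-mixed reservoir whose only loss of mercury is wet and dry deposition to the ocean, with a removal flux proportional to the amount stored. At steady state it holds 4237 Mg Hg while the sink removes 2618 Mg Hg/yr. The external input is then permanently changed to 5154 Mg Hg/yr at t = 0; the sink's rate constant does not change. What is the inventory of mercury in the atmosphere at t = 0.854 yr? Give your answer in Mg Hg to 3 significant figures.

The sink rate constant is k = F₀/M₀ = 2618/4237 = 0.6179 yr⁻¹.
Solving dM/dt = F₁ − kM with M(0) = M₀ gives M(t) = F₁/k + (M₀ − F₁/k)·e^(−kt).
F₁/k = 5154/0.6179 = 8341.3 Mg Hg; kt = 0.6179 × 0.854 = 0.5277, e^(−kt) = 0.5900.
M(0.854) = 8341.3 + (4237 − 8341.3) × 0.5900 = 8341.3 − 2421 = 5919.9 Mg Hg.

5920 Mg Hg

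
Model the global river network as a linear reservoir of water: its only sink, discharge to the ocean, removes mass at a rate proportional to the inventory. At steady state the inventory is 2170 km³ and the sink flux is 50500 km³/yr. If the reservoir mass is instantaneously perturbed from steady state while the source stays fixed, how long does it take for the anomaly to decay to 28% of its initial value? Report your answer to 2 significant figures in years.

For a linear reservoir the anomaly decays as exp(−t/τ) with τ = M/F = 2170/50500 = 0.04297 yr.
exp(−t/τ) = 0.28 ⇒ t = −τ ln(0.28) = 0.04297 × 1.273 = 0.05470 yr.

0.055 yr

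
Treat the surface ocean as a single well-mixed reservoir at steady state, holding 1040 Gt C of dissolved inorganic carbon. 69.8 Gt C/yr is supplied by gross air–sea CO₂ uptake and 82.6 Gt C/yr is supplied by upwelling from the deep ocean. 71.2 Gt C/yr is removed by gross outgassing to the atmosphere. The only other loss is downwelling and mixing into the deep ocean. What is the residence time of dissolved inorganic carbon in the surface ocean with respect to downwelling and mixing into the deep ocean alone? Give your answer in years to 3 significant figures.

12.8 yr

At steady state ΣF_in = ΣF_out.
ΣF_in = 69.8 + 82.6 = 152.40 Gt C/yr.
Downwelling and mixing into the deep ocean flux = ΣF_in − (71.2) = 152.40 − 71.20 = 81.20 Gt C/yr.
τ = M / F = 1040 / 81.20 = 12.81 yr.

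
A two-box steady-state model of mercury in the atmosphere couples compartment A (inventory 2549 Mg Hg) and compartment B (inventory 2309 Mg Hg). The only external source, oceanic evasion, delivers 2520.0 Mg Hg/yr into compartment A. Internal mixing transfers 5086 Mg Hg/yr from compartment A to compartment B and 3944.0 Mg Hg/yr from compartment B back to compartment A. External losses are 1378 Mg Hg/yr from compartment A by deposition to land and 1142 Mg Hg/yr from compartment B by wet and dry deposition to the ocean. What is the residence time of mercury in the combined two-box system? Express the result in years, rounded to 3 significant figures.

1.93 yr

Residence time in the combined system uses the total inventory and the total *external* removal — internal exchanges between the two boxes cancel.
M_total = 2549 + 2309 = 4858.0 Mg Hg.
ΣF_external_out = 1378 + 1142 = 2520.0 Mg Hg/yr.
τ = M_total / ΣF_ext = 4858.0 / 2520.0 = 1.928 yr.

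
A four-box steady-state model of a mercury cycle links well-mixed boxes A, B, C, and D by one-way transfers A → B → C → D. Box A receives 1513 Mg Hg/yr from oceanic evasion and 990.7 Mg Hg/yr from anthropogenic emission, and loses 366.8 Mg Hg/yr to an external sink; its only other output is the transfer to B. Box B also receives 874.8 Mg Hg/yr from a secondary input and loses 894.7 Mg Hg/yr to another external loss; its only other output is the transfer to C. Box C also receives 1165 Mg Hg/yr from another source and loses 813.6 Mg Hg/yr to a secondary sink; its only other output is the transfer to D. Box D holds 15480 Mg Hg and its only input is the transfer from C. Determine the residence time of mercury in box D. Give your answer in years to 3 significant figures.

Box A: F(A→B) = (1513 + 990.7) − 366.8 = 2136.9 Mg Hg/yr.
Box B: F(B→C) = (2136.9 + 874.8) − 894.7 = 2117.0 Mg Hg/yr.
Box C: F(C→D) = (2117.0 + 1165) − 813.6 = 2468.4 Mg Hg/yr.
Box D throughput = its input = 2468.4 Mg Hg/yr; τ = 15480 / 2468.4 = 6.271 yr.

6.27 yr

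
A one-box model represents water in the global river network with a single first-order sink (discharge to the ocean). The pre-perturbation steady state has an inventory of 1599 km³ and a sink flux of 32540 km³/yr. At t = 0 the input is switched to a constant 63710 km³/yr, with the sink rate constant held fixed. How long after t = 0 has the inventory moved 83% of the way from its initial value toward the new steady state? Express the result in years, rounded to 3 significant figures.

0.0871 yr

τ = M₀/F₀ = 1599/32540 = 0.04914 yr.
The remaining gap fraction is e^(−t/τ); 83% covered ⇒ e^(−t/τ) = 0.170.
t = −τ ln(0.170) = 0.04914 × 1.772 = 0.08707 yr.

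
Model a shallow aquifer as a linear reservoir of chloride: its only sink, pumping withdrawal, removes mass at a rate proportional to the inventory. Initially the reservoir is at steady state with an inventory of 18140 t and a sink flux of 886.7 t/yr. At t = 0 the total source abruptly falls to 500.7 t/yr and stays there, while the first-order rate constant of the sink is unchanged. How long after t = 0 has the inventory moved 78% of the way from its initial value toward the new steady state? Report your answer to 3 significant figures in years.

τ = M₀/F₀ = 18140/886.7 = 20.46 yr.
The remaining gap fraction is e^(−t/τ); 78% covered ⇒ e^(−t/τ) = 0.220.
t = −τ ln(0.220) = 20.46 × 1.514 = 30.98 yr.

31.0 yr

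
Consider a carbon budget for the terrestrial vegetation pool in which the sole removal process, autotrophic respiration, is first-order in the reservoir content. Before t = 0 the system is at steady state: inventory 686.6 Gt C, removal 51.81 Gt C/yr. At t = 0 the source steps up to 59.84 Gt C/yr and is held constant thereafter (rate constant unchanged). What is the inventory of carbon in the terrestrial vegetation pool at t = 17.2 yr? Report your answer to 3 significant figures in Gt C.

τ = M₀/F₀ = 686.6/51.81 = 13.25 yr; rate constant k = 1/τ.
New steady state M_∞ = F₁/k = F₁·τ = 59.84 × 13.25 = 793.02 Gt C.
M(t) = M_∞ + (M₀ − M_∞)·e^(−t/τ); t/τ = 17.2/13.25 = 1.298, so e^(−t/τ) = 0.2731.
M(t) = 793.02 − 106.4 × 0.2731 = 763.95 Gt C.

764 Gt C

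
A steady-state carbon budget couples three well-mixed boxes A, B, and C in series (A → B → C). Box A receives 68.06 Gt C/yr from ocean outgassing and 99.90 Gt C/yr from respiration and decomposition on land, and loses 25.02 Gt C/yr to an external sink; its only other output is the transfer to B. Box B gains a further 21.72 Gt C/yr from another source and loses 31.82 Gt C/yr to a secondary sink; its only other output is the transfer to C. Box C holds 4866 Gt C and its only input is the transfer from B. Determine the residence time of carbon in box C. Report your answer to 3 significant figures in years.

Box A: F(A→B) = (68.06 + 99.90) − 25.02 = 142.94 Gt C/yr.
Box B: F(B→C) = (142.94 + 21.72) − 31.82 = 132.84 Gt C/yr.
Box C throughput = its input = 132.84 Gt C/yr; τ = 4866 / 132.84 = 36.63 yr.

36.6 yr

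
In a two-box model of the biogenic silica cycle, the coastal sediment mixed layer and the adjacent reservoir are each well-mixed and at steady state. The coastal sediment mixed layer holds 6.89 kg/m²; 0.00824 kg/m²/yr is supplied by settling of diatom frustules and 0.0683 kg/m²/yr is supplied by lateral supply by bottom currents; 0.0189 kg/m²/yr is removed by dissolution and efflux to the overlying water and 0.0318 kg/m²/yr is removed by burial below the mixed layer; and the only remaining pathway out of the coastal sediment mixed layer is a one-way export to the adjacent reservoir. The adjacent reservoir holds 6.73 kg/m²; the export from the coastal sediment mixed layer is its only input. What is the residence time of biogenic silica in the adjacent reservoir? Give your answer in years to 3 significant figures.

260 yr

Balance the coastal sediment mixed layer: ΣF_in = 0.00824 + 0.0683 = 0.076540 kg/m²/yr.
Export to the adjacent reservoir = ΣF_in − (0.0189 + 0.0318) = 0.025840 kg/m²/yr.
At steady state the output of the adjacent reservoir equals its input, 0.025840 kg/m²/yr.
τ = M / F = 6.73 / 0.025840 = 260.4 yr.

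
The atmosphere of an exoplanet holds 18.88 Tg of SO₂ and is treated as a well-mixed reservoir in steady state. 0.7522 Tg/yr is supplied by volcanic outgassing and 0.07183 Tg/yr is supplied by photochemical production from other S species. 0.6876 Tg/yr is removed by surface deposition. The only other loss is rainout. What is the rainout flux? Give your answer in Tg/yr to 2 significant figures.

0.14 Tg/yr

At steady state ΣF_in = ΣF_out.
ΣF_in = 0.7522 + 0.07183 = 0.82403 Tg/yr.
Rainout flux = ΣF_in − (0.6876) = 0.82403 − 0.6876 = 0.1364 Tg/yr.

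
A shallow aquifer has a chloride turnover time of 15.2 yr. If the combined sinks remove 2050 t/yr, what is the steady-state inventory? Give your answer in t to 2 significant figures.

τ = M/F ⇒ M = τ × F = 15.2 × 2050 = 31160 t.

31000 t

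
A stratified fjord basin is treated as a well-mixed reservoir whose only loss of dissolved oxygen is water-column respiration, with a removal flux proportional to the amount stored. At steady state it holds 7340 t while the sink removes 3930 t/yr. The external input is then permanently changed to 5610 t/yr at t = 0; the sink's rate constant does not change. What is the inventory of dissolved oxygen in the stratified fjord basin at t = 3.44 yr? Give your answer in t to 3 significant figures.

τ = M₀/F₀ = 7340/3930 = 1.868 yr; rate constant k = 1/τ.
New steady state M_∞ = F₁/k = F₁·τ = 5610 × 1.868 = 10478 t.
M(t) = M_∞ + (M₀ − M_∞)·e^(−t/τ); t/τ = 3.44/1.868 = 1.842, so e^(−t/τ) = 0.1585.
M(t) = 10478 − 3138 × 0.1585 = 9980.3 t.

9980 t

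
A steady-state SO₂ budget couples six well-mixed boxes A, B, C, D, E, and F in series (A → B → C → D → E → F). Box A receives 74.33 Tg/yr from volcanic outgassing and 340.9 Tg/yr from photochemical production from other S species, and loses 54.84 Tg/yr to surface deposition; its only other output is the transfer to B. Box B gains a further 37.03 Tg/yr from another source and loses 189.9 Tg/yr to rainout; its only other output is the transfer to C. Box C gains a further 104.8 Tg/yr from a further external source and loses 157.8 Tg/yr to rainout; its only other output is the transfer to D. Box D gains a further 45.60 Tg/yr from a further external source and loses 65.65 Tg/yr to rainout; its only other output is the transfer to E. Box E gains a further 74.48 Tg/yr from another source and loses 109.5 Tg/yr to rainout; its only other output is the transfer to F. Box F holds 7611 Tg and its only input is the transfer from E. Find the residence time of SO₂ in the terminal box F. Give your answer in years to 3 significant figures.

76.5 yr

Box A: F(A→B) = (74.33 + 340.9) − 54.84 = 360.39 Tg/yr.
Box B: F(B→C) = (360.39 + 37.03) − 189.9 = 207.52 Tg/yr.
Box C: F(C→D) = (207.52 + 104.8) − 157.8 = 154.52 Tg/yr.
Box D: F(D→E) = (154.52 + 45.60) − 65.65 = 134.47 Tg/yr.
Box E: F(E→F) = (134.47 + 74.48) − 109.5 = 99.450 Tg/yr.
Box F throughput = its input = 99.450 Tg/yr; τ = 7611 / 99.450 = 76.53 yr.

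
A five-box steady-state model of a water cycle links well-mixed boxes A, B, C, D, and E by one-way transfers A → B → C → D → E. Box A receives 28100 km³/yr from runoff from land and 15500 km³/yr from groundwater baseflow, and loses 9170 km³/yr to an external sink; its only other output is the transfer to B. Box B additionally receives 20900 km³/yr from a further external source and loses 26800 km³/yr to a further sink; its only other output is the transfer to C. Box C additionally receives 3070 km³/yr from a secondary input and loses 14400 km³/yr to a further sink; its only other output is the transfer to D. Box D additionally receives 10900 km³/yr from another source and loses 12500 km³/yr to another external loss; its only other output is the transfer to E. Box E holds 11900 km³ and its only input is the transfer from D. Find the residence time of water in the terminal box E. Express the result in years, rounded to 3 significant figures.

Box A: F(A→B) = (28100 + 15500) − 9170 = 34430 km³/yr.
Box B: F(B→C) = (34430 + 20900) − 26800 = 28530 km³/yr.
Box C: F(C→D) = (28530 + 3070) − 14400 = 17200 km³/yr.
Box D: F(D→E) = (17200 + 10900) − 12500 = 15600 km³/yr.
Box E throughput = its input = 15600 km³/yr; τ = 11900 / 15600 = 0.7628 yr.

0.763 yr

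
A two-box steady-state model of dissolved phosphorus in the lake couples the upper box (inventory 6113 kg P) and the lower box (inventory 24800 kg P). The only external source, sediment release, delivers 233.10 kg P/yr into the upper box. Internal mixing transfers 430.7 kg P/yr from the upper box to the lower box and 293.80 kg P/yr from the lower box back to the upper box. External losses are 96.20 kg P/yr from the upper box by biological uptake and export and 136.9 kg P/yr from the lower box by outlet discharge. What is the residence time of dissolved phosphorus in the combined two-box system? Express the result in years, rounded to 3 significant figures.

Treat the two boxes together as one reservoir: the mixing fluxes between them are internal recycling, so τ = ΣM / Σ(external losses).
M_total = 6113 + 24800 = 30913 kg P.
ΣF_external_out = 96.20 + 136.9 = 233.10 kg P/yr.
τ = M_total / ΣF_ext = 30913 / 233.10 = 132.6 yr.

133 yr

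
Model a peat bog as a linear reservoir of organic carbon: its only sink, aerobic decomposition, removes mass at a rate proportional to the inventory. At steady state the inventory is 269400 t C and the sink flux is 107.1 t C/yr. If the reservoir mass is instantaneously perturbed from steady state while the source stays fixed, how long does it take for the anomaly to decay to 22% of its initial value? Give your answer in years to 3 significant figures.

For a linear reservoir the anomaly decays as exp(−t/τ) with τ = M/F = 269400/107.1 = 2515 yr.
exp(−t/τ) = 0.22 ⇒ t = −τ ln(0.22) = 2515 × 1.514 = 3809 yr.

3810 yr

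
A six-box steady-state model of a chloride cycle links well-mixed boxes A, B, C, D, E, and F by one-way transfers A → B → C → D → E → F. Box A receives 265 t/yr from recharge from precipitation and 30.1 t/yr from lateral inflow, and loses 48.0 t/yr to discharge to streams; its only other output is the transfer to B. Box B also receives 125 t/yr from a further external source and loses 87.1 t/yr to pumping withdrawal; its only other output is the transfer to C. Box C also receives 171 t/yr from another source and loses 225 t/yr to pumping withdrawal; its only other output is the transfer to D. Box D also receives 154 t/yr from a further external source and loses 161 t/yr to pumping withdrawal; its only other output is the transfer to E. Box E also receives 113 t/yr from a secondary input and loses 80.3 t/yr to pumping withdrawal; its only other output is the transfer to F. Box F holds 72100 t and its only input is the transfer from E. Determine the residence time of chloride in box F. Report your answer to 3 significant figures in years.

Box A: F(A→B) = (265 + 30.1) − 48.0 = 247.10 t/yr.
Box B: F(B→C) = (247.10 + 125) − 87.1 = 285.00 t/yr.
Box C: F(C→D) = (285.00 + 171) − 225 = 231.00 t/yr.
Box D: F(D→E) = (231.00 + 154) − 161 = 224.00 t/yr.
Box E: F(E→F) = (224.00 + 113) − 80.3 = 256.70 t/yr.
Box F throughput = its input = 256.70 t/yr; τ = 72100 / 256.70 = 280.9 yr.

281 yr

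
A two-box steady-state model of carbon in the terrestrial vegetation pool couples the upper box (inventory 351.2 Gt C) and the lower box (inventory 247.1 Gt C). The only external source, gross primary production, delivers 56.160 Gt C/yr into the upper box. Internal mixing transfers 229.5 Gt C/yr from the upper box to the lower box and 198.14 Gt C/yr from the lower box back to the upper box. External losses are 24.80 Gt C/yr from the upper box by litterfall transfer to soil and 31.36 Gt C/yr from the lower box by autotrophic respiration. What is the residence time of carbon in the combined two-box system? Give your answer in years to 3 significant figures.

10.7 yr

Treat the two boxes together as one reservoir: the mixing fluxes between them are internal recycling, so τ = ΣM / Σ(external losses).
M_total = 351.2 + 247.1 = 598.30 Gt C.
ΣF_external_out = 24.80 + 31.36 = 56.160 Gt C/yr.
τ = M_total / ΣF_ext = 598.30 / 56.160 = 10.65 yr.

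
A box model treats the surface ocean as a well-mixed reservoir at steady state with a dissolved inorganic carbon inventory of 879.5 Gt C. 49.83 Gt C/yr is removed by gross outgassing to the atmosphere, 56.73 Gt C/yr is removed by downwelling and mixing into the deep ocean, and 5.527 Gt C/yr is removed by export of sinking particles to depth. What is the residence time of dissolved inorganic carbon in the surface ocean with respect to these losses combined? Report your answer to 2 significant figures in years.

7.8 yr

Total removal = 49.83 + 56.73 + 5.527 = 112.09 Gt C/yr.
τ = M / ΣF_out = 879.5 / 112.09 = 7.847 yr.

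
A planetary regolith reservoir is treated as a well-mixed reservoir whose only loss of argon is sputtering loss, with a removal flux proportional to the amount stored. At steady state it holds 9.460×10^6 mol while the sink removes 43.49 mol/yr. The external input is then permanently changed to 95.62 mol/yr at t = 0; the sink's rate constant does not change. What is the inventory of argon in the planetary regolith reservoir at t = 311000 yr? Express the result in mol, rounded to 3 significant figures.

The sink rate constant is k = F₀/M₀ = 43.49/9.460×10^6 = 4.597×10^-6 yr⁻¹.
Solving dM/dt = F₁ − kM with M(0) = M₀ gives M(t) = F₁/k + (M₀ − F₁/k)·e^(−kt).
F₁/k = 95.62/4.597×10^-6 = 2.0799×10^7 mol; kt = 4.597×10^-6 × 311000 = 1.430, e^(−kt) = 0.2394.
M(311000) = 2.0799×10^7 + (9.460×10^6 − 2.0799×10^7) × 0.2394 = 2.0799×10^7 − 2.714×10^6 = 1.8085×10^7 mol.

1.81×10^7 mol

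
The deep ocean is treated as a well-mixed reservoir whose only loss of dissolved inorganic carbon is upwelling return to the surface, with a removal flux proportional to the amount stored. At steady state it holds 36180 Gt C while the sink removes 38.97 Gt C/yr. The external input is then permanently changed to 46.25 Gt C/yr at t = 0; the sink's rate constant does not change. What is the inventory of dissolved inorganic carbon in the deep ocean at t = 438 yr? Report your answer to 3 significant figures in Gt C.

38700 Gt C

τ = M₀/F₀ = 36180/38.97 = 928.4 yr; rate constant k = 1/τ.
New steady state M_∞ = F₁/k = F₁·τ = 46.25 × 928.4 = 42939 Gt C.
M(t) = M_∞ + (M₀ − M_∞)·e^(−t/τ); t/τ = 438/928.4 = 0.4718, so e^(−t/τ) = 0.6239.
M(t) = 42939 − 6759 × 0.6239 = 38722 Gt C.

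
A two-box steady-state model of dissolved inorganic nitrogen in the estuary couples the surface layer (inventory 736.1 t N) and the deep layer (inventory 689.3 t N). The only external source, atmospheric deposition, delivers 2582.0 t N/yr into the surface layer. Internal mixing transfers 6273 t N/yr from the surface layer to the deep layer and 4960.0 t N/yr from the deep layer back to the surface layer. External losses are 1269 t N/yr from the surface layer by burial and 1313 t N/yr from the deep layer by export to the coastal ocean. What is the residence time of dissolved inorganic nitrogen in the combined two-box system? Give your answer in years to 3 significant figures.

Treat the two boxes together as one reservoir: the mixing fluxes between them are internal recycling, so τ = ΣM / Σ(external losses).
M_total = 736.1 + 689.3 = 1425.4 t N.
ΣF_external_out = 1269 + 1313 = 2582.0 t N/yr.
τ = M_total / ΣF_ext = 1425.4 / 2582.0 = 0.5521 yr.

0.552 yr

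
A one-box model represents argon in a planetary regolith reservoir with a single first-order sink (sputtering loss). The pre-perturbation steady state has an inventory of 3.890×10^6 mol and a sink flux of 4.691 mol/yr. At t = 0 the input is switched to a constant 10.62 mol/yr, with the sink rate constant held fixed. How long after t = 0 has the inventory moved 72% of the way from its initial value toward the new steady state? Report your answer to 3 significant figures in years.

τ = M₀/F₀ = 3.890×10^6/4.691 = 829200 yr.
The remaining gap fraction is e^(−t/τ); 72% covered ⇒ e^(−t/τ) = 0.280.
t = −τ ln(0.280) = 829200 × 1.273 = 1.056×10^6 yr.

1.06×10^6 yr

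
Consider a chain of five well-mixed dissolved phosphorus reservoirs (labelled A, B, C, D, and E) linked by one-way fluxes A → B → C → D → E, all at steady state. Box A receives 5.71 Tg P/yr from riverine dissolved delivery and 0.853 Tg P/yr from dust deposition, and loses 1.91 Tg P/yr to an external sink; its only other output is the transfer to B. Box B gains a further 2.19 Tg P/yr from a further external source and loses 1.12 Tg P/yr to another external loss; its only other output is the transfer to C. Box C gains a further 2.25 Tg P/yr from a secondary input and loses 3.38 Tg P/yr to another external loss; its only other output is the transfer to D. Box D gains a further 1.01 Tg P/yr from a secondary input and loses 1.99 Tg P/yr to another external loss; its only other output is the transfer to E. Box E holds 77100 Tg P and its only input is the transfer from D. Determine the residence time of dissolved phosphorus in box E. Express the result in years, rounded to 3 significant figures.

Box A: F(A→B) = (5.71 + 0.853) − 1.91 = 4.6530 Tg P/yr.
Box B: F(B→C) = (4.6530 + 2.19) − 1.12 = 5.7230 Tg P/yr.
Box C: F(C→D) = (5.7230 + 2.25) − 3.38 = 4.5930 Tg P/yr.
Box D: F(D→E) = (4.5930 + 1.01) − 1.99 = 3.6130 Tg P/yr.
Box E throughput = its input = 3.6130 Tg P/yr; τ = 77100 / 3.6130 = 21340 yr.

21300 yr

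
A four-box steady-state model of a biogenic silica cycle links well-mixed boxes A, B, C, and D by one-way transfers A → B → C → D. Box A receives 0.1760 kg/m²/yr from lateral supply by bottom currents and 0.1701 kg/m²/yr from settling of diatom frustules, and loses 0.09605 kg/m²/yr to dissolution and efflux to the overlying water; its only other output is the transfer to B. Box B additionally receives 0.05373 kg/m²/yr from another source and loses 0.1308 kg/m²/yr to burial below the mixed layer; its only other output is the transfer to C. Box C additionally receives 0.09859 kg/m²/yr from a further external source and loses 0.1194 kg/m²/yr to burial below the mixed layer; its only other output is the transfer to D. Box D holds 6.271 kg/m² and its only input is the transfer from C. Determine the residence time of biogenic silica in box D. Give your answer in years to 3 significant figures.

41.2 yr

Box A: F(A→B) = (0.1760 + 0.1701) − 0.09605 = 0.25005 kg/m²/yr.
Box B: F(B→C) = (0.25005 + 0.05373) − 0.1308 = 0.17298 kg/m²/yr.
Box C: F(C→D) = (0.17298 + 0.09859) − 0.1194 = 0.15217 kg/m²/yr.
Box D throughput = its input = 0.15217 kg/m²/yr; τ = 6.271 / 0.15217 = 41.21 yr.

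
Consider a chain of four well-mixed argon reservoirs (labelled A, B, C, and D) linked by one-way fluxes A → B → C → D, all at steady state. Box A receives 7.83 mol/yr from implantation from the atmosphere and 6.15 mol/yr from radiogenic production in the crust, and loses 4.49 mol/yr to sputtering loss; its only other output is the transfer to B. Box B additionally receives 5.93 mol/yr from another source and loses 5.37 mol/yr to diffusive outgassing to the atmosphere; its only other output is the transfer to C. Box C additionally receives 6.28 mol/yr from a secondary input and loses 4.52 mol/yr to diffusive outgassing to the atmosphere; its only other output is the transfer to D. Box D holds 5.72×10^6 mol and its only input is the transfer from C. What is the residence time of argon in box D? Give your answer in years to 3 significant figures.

484000 yr

Box A: F(A→B) = (7.83 + 6.15) − 4.49 = 9.4900 mol/yr.
Box B: F(B→C) = (9.4900 + 5.93) − 5.37 = 10.050 mol/yr.
Box C: F(C→D) = (10.050 + 6.28) − 4.52 = 11.810 mol/yr.
Box D throughput = its input = 11.810 mol/yr; τ = 5.72×10^6 / 11.810 = 484300 yr.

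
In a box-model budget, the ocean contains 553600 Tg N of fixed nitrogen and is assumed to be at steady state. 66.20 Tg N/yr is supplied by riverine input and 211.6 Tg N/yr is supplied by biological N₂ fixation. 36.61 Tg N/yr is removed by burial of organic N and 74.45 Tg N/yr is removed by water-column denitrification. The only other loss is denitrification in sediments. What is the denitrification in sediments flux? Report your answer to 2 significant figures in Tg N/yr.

At steady state ΣF_in = ΣF_out.
ΣF_in = 66.20 + 211.6 = 277.80 Tg N/yr.
Denitrification in sediments flux = ΣF_in − (36.61 + 74.45) = 277.80 − 111.1 = 166.7 Tg N/yr.

170 Tg N/yr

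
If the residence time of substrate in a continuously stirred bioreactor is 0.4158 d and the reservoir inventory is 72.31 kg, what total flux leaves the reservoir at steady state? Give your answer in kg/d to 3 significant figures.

174 kg/d

F = M / τ = 72.31 / 0.4158 = 173.9 kg/d.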